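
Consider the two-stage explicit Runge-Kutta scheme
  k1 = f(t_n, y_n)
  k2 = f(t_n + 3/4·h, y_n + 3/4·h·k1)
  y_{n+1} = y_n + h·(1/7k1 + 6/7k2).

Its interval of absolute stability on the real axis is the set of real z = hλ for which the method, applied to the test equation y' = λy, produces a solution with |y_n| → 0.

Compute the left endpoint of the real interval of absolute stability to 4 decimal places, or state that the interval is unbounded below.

left endpoint -1.5556.

Test eqn y'=λy, z=hλ:
  k1=λy_n ⇒ h·k1=z·y_n;  k2=λ(1+3/4z)y_n ⇒ h·k2=z(1+3/4z)y_n
  y_{n+1}/y_n = 1 + 1/7z + 6/7z(1+3/4z) = 1 + z + 9/14z²
  so R(z) = 1 + z + 9/14z².

Boundary: |R(x)|=1, x<0.
x=-1.12: |R|=0.6864
R=1: x+9/14x²=0 ⇒ x=−14/9=-1.5556; min R=1−1/(4·9/14)=0.6111>−1
Confirm numerically:
  x=-0.995: |R|=0.64144 <1
  x=-0.821: |R|=0.61231 <1
  x=-0.646: |R|=0.62227 <1
  x=-1.908: |R|=1.43230 >1
  x=-1.644: |R|=1.09347 >1
Stable set (-1.5556, 0).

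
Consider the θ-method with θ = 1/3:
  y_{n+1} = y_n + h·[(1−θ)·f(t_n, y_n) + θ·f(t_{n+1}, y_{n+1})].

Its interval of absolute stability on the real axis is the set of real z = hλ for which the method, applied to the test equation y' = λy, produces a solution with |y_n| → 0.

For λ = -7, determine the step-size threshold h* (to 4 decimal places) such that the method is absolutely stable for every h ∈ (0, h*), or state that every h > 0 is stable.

(-6.0000,0); λ=-7 ⇒ h* = (6)/7 = 0.8571.

Set f=λy, z=hλ:
  y_{n+1} = y_n + z·[2/3·y_n + 1/3·y_{n+1}] ⇒ (1 − 1/3z)y_{n+1} = (1 + 2/3z)y_n
  Hence R(z) = (1 + 2/3z)/(1 − 1/3z).

Boundary: |R(x)|=1, x<0.
x=-1.33: |R|=0.0785
R=−1: 1+2/3x = −1+1/3x ⇒ -1/3x=2 ⇒ x=2/(-1/3)=-6.0000
Confirm numerically:
  x=-5.786: |R|=0.97564 <1
  x=-4.703: |R|=0.83162 <1
  x=-2.798: |R|=0.44774 <1
  x=-6.313: |R|=1.03361 >1
  x=-6.100: |R|=1.01099 >1
So |R|<1 on (-6.0000, 0).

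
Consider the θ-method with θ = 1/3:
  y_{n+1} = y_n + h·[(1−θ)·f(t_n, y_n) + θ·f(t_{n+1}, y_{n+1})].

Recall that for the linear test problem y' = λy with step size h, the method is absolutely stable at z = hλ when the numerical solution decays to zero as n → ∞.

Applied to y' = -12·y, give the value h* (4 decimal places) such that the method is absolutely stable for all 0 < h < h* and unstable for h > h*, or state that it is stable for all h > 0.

(-6.0000,0); λ=-12 ⇒ h* = (6)/12 = 0.5000.

With y'=λy (z=hλ):
  y_{n+1} = y_n + z·[2/3·y_n + 1/3·y_{n+1}] ⇒ (1 − 1/3z)y_{n+1} = (1 + 2/3z)y_n
  R(z) = (1 + 2/3z)/(1 − 1/3z).

Boundary: |R(x)|=1, x<0.
x=-1.43: |R|=0.0316
R=−1: 1+2/3x = −1+1/3x ⇒ -1/3x=2 ⇒ x=2/(-1/3)=-6.0000
Confirm numerically:
  x=-5.084: |R|=0.88669 <1
  x=-4.645: |R|=0.82276 <1
  x=-3.645: |R|=0.64560 <1
  x=-6.510: |R|=1.05363 >1
  x=-6.130: |R|=1.01424 >1
  x=-6.040: |R|=1.00442 >1
Stable set (-6.0000, 0).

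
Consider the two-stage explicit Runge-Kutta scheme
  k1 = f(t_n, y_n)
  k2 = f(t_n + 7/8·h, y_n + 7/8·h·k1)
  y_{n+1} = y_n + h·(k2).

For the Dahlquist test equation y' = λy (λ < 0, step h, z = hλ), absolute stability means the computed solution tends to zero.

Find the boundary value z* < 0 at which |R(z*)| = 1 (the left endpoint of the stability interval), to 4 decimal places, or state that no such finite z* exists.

z* = -1.1429.

Test eqn y'=λy, z=hλ:
  k1=λy_n ⇒ h·k1=z·y_n;  k2=λ(1+7/8z)y_n ⇒ h·k2=z(1+7/8z)y_n
  y_{n+1}/y_n = 1 + z(1+7/8z) = 1 + z + 7/8z²
  Hence R(z) = 1 + z + 7/8z².

Solve |R(x)|<1 on ℝ⁻.
x=-0.33: |R|=0.7653
R=1: x+7/8x²=0 ⇒ x=−8/7=-1.1429; min R=1−1/(4·7/8)=0.7143>−1
Confirm numerically:
  x=-1.005: |R|=0.87877 <1
  x=-0.917: |R|=0.81878 <1
  x=-0.467: |R|=0.72383 <1
  x=-0.460: |R|=0.72515 <1
  x=-1.424: |R|=1.35030 >1
  x=-1.319: |R|=1.20329 >1
  x=-1.245: |R|=1.11127 >1
Stable set (-1.1429, 0).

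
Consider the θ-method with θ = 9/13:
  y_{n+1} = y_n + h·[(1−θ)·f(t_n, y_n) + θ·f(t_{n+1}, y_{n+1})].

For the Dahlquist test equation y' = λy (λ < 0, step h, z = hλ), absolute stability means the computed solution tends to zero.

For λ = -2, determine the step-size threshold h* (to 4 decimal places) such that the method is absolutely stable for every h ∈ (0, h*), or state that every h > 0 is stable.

interval (−∞, 0). Any h>0 works for λ=-2.

Test eqn y'=λy, z=hλ:
  y_{n+1} = y_n + z·[4/13·y_n + 9/13·y_{n+1}] ⇒ (1 − 9/13z)y_{n+1} = (1 + 4/13z)y_n
  so R(z) = (1 + 4/13z)/(1 − 9/13z).

Boundary: |R(x)|=1, x<0.
x=-0.93: |R|=0.4343
x=-2: |R|=0.1613
x=-10: |R|=0.2621
x=-100: |R|=0.4239
θ=9/13≥1/2 ⇒ |1+4/13x|<|1−9/13x| ∀x<0 ⇒ unbounded interval.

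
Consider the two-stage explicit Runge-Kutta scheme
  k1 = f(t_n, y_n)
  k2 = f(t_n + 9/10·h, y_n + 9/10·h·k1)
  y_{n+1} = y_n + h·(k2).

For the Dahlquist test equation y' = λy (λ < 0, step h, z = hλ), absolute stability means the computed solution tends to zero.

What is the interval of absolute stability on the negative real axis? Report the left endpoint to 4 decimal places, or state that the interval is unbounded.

Test eqn y'=λy, z=hλ:
  k1=λy_n ⇒ h·k1=z·y_n;  k2=λ(1+9/10z)y_n ⇒ h·k2=z(1+9/10z)y_n
  y_{n+1}/y_n = 1 + z(1+9/10z) = 1 + z + 9/10z²
  ⇒ R(z) = 1 + z + 9/10z².

Solve |R(x)|<1 on ℝ⁻.
x=-0.69: |R|=0.7385
R=1: x+9/10x²=0 ⇒ x=−10/9=-1.1111; min R=1−1/(4·9/10)=0.7222>−1
Confirm numerically:
  x=-0.984: |R|=0.88743 <1
  x=-0.864: |R|=0.80785 <1
  x=-0.687: |R|=0.73777 <1
  x=-0.591: |R|=0.72335 <1
  x=-1.691: |R|=1.88253 >1
  x=-1.232: |R|=1.13404 >1
Stable set (-1.1111, 0).

(-1.1111, 0).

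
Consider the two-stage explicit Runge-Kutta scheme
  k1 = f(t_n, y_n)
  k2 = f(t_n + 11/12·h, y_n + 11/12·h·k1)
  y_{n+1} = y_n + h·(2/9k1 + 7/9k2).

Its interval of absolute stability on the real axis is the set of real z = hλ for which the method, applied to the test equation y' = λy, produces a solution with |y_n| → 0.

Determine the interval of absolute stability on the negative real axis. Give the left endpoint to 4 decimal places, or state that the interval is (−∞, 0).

On y'=λy, z=hλ:
  k1=λy_n ⇒ h·k1=z·y_n;  k2=λ(1+11/12z)y_n ⇒ h·k2=z(1+11/12z)y_n
  y_{n+1}/y_n = 1 + 2/9z + 7/9z(1+11/12z) = 1 + z + 77/108z²
  R(z) = 1 + z + 77/108z².

Boundary: |R(x)|=1, x<0.
x=-1.58: |R|=1.1998
R=1: x+77/108x²=0 ⇒ x=−108/77=-1.4026; min R=1−1/(4·77/108)=0.6494>−1
Confirm numerically:
  x=-1.190: |R|=0.81963 <1
  x=-1.135: |R|=0.78346 <1
  x=-0.854: |R|=0.66598 <1
  x=-0.713: |R|=0.64945 <1
  x=-1.918: |R|=1.70479 >1
  x=-1.523: |R|=1.13074 >1
So |R|<1 on (-1.4026, 0).

z∈(-1.4026,0).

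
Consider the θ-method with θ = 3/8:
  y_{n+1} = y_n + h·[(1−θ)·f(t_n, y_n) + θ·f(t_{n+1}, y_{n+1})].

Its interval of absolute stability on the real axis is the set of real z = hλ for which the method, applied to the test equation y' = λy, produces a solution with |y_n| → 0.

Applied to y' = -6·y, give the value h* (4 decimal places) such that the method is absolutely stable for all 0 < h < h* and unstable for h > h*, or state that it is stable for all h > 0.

(-8.0000,0); λ=-6 ⇒ h* = (8)/6 = 1.3333.

On y'=λy, z=hλ:
  y_{n+1} = y_n + z·[5/8·y_n + 3/8·y_{n+1}] ⇒ (1 − 3/8z)y_{n+1} = (1 + 5/8z)y_n
  Hence R(z) = (1 + 5/8z)/(1 − 3/8z).

Find x<0 with |R(x)|<1.
x=-0.35: |R|=0.6906
R=−1: 1+5/8x = −1+3/8x ⇒ -1/4x=2 ⇒ x=2/(-1/4)=-8.0000
Confirm numerically:
  x=-4.646: |R|=0.69423 <1
  x=-3.959: |R|=0.59340 <1
  x=-3.555: |R|=0.52371 <1
  x=-8.408: |R|=1.02456 >1
  x=-8.136: |R|=1.00839 >1
Stable set (-8.0000, 0).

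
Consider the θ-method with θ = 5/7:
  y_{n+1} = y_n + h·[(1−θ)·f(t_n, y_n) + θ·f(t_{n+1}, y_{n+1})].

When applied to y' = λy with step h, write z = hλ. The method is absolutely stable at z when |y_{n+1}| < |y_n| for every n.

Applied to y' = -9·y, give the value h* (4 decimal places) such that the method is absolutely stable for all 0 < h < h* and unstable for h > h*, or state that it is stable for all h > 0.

(−∞, 0) — no finite endpoint. Any h>0 works for λ=-9.

With y'=λy (z=hλ):
  y_{n+1} = y_n + z·[2/7·y_n + 5/7·y_{n+1}] ⇒ (1 − 5/7z)y_{n+1} = (1 + 2/7z)y_n
  ⇒ R(z) = (1 + 2/7z)/(1 − 5/7z).

Solve |R(x)|<1 on ℝ⁻.
x=-0.83: |R|=0.4789
x=-2: |R|=0.1765
x=-10: |R|=0.2281
x=-100: |R|=0.3807
θ=5/7≥1/2 ⇒ |1+2/7x|<|1−5/7x| ∀x<0 ⇒ stable on all of ℝ⁻.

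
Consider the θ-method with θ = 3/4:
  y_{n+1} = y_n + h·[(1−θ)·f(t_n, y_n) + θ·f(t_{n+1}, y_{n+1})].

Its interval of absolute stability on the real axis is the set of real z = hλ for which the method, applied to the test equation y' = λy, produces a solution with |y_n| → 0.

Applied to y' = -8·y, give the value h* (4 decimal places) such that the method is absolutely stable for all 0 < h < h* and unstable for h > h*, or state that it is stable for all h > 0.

interval (−∞, 0). Any h>0 works for λ=-8.

Test eqn y'=λy, z=hλ:
  y_{n+1} = y_n + z·[1/4·y_n + 3/4·y_{n+1}] ⇒ (1 − 3/4z)y_{n+1} = (1 + 1/4z)y_n
  so R(z) = (1 + 1/4z)/(1 − 3/4z).

Need |R(x)|<1, x<0.
x=-0.76: |R|=0.5159
x=-2: |R|=0.2000
x=-10: |R|=0.1765
x=-100: |R|=0.3158
θ=3/4≥1/2 ⇒ |1+1/4x|<|1−3/4x| ∀x<0 ⇒ stable on all of ℝ⁻.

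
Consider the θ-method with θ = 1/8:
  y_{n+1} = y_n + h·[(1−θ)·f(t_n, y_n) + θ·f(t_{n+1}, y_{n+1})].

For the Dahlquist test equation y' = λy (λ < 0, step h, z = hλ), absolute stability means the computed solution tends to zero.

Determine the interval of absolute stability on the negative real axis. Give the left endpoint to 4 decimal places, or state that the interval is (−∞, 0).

z∈(-2.6667,0).

Test eqn y'=λy, z=hλ:
  y_{n+1} = y_n + z·[7/8·y_n + 1/8·y_{n+1}] ⇒ (1 − 1/8z)y_{n+1} = (1 + 7/8z)y_n
  Hence R(z) = (1 + 7/8z)/(1 − 1/8z).

Boundary: |R(x)|=1, x<0.
x=-1.43: |R|=0.2131
R=−1: 1+7/8x = −1+1/8x ⇒ -3/4x=2 ⇒ x=2/(-3/4)=-2.6667
Confirm numerically:
  x=-2.543: |R|=0.92962 <1
  x=-1.612: |R|=0.34166 <1
  x=-1.426: |R|=0.21027 <1
  x=-3.013: |R|=1.18869 >1
  x=-2.972: |R|=1.16697 >1
  x=-2.933: |R|=1.14616 >1
Interval (-2.6667, 0).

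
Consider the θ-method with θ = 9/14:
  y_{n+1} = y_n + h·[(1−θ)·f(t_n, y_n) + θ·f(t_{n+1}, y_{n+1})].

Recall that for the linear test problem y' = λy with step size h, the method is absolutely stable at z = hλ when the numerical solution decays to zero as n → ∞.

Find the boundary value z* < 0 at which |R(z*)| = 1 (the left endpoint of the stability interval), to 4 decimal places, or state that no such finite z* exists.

Test eqn y'=λy, z=hλ:
  y_{n+1} = y_n + z·[5/14·y_n + 9/14·y_{n+1}] ⇒ (1 − 9/14z)y_{n+1} = (1 + 5/14z)y_n
  ⇒ R(z) = (1 + 5/14z)/(1 − 9/14z).

Solve |R(x)|<1 on ℝ⁻.
x=-1.6: |R|=0.2113
x=-2: |R|=0.1250
x=-10: |R|=0.3462
x=-100: |R|=0.5317
θ=9/14≥1/2 ⇒ |1+5/14x|<|1−9/14x| ∀x<0 ⇒ stable on all of ℝ⁻.

interval (−∞, 0).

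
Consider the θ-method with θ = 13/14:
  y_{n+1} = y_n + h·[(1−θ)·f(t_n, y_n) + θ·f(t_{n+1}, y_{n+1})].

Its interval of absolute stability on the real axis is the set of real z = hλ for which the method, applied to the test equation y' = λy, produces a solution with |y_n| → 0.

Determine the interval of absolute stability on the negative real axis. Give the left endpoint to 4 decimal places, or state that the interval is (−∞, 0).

(−∞, 0) — no finite endpoint.

With y'=λy (z=hλ):
  y_{n+1} = y_n + z·[1/14·y_n + 13/14·y_{n+1}] ⇒ (1 − 13/14z)y_{n+1} = (1 + 1/14z)y_n
  Hence R(z) = (1 + 1/14z)/(1 − 13/14z).

Need |R(x)|<1, x<0.
x=-0.54: |R|=0.6403
x=-2: |R|=0.3000
x=-10: |R|=0.0278
x=-100: |R|=0.0654
θ=13/14≥1/2 ⇒ |1+1/14x|<|1−13/14x| ∀x<0 ⇒ unbounded interval.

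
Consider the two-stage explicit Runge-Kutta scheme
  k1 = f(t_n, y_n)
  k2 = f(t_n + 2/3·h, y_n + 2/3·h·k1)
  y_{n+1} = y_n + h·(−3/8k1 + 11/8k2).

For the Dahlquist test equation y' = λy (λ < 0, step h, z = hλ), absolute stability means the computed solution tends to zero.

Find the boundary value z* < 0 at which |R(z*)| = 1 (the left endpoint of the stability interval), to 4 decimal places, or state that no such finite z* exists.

z* = -1.0909.

Test eqn y'=λy, z=hλ:
  k1=λy_n ⇒ h·k1=z·y_n;  k2=λ(1+2/3z)y_n ⇒ h·k2=z(1+2/3z)y_n
  y_{n+1}/y_n = 1 − 3/8z + 11/8z(1+2/3z) = 1 + z + 11/12z²
  R(z) = 1 + z + 11/12z².

Need |R(x)|<1, x<0.
x=-1.17: |R|=1.0848
R=1: x+11/12x²=0 ⇒ x=−12/11=-1.0909; min R=1−1/(4·11/12)=0.7273>−1
Confirm numerically:
  x=-1.061: |R|=0.97091 <1
  x=-0.996: |R|=0.91335 <1
  x=-0.494: |R|=0.72970 <1
  x=-0.471: |R|=0.73235 <1
  x=-1.366: |R|=1.34446 >1
  x=-1.251: |R|=1.18358 >1
  x=-1.183: |R|=1.09986 >1
Interval (-1.0909, 0).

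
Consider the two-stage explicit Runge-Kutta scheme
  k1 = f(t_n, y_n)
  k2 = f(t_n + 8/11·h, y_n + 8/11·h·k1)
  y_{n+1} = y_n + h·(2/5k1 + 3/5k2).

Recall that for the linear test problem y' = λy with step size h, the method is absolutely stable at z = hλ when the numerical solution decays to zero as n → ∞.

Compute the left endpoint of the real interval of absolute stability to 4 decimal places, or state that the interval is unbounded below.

left endpoint -2.2917.

Test eqn y'=λy, z=hλ:
  k1=λy_n ⇒ h·k1=z·y_n;  k2=λ(1+8/11z)y_n ⇒ h·k2=z(1+8/11z)y_n
  y_{n+1}/y_n = 1 + 2/5z + 3/5z(1+8/11z) = 1 + z + 24/55z²
  R(z) = 1 + z + 24/55z².

Find x<0 with |R(x)|<1.
x=-0.91: |R|=0.4514
R=1: x+24/55x²=0 ⇒ x=−55/24=-2.2917; min R=1−1/(4·24/55)=0.4271>−1
Confirm numerically:
  x=-2.247: |R|=0.95620 <1
  x=-1.970: |R|=0.72348 <1
  x=-1.767: |R|=0.59545 <1
  x=-1.489: |R|=0.47847 <1
  x=-2.802: |R|=1.62398 >1
  x=-2.751: |R|=1.55140 >1
  x=-2.415: |R|=1.12997 >1
Stable set (-2.2917, 0).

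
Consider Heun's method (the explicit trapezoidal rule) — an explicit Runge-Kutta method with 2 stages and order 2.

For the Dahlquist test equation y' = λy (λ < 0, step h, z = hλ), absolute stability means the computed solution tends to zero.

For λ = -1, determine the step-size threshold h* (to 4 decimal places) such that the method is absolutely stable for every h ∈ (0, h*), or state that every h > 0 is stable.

(-2.0000,0); λ=-1 ⇒ h* = 2.0000.

Set f=λy, z=hλ:
  order 2, 2-stage ⇒ R(z)=1+z+z^2/2
  (e.g. R(-0.43)=0.66245, |R|=0.66245)

Boundary: |R(x)|=1, x<0.
x=-0.43: |R|=0.6624
|R(-1.93)|=0.9325 |R(-0.92)|=0.5032 |R(-0.74)|=0.5338
Bisect:
  x_lo=-2.5036 |R|=1.6305  x_hi=-0.2021 |R|=0.8184
  mid=-1.35285 |R|=0.56225 →hi
  mid=-1.92825 |R|=0.93082 →hi
  mid=-2.21594 |R|=1.23926 →lo
  mid=-2.07209 |R|=1.07469 →lo
  mid=-2.00017 |R|=1.00017 →lo
  mid=-1.96421 |R|=0.96485 →hi
  mid=-1.98219 |R|=0.98235 →hi
  mid=-1.99118 |R|=0.99122 →hi
  mid=-1.99567 |R|=0.99568 →hi
  ...
  [-2.00003,-1.99989] ⇒ x*=-2.0000
So |R|<1 on (-2.0000, 0).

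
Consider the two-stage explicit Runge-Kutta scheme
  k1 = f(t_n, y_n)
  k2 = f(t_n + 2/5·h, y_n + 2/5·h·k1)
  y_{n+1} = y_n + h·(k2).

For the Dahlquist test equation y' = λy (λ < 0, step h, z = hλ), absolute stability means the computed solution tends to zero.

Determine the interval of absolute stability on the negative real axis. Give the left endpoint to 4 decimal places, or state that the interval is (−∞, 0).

Set f=λy, z=hλ:
  k1=λy_n ⇒ h·k1=z·y_n;  k2=λ(1+2/5z)y_n ⇒ h·k2=z(1+2/5z)y_n
  y_{n+1}/y_n = 1 + z(1+2/5z) = 1 + z + 2/5z²
  R(z) = 1 + z + 2/5z².

Solve |R(x)|<1 on ℝ⁻.
x=-1.57: |R|=0.4160
R=1: x+2/5x²=0 ⇒ x=−5/2=-2.5000; min R=1−1/(4·2/5)=0.3750>−1
Confirm numerically:
  x=-2.060: |R|=0.63744 <1
  x=-1.530: |R|=0.40636 <1
  x=-1.289: |R|=0.37561 <1
  x=-3.064: |R|=1.69124 >1
  x=-2.995: |R|=1.59301 >1
So |R|<1 on (-2.5000, 0).

z∈(-2.5000,0).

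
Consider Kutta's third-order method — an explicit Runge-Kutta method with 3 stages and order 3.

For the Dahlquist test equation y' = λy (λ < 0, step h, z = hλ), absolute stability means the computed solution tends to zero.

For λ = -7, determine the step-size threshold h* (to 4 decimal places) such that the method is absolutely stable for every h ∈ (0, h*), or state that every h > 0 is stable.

(-2.5127,0); λ=-7 ⇒ h* = 0.3590.

Set f=λy, z=hλ:
  order 3, 3-stage ⇒ R(z)=1+z+z^2/2+z^3/6
  (e.g. R(-1.02)=0.32333, |R|=0.32333)

Boundary: |R(x)|=1, x<0.
x=-1.02: |R|=0.3233
|R(-2.24)|=0.6044 |R(-1.92)|=0.2564 |R(-1.33)|=0.1623
Bisect:
  x_lo=-3.0687 |R|=2.1766  x_hi=-0.1106 |R|=0.8953
  mid=-1.58966 |R|=0.00433 →hi
  mid=-2.32920 |R|=0.72266 →hi
  mid=-2.69897 |R|=1.33350 →lo
  mid=-2.51408 |R|=1.00220 →lo
  mid=-2.42164 |R|=0.85636 →hi
  mid=-2.46786 |R|=0.92771 →hi
  mid=-2.49097 |R|=0.96456 →hi
  ...
  [-2.51282,-2.51264] ⇒ x*=-2.5127
Stable set (-2.5127, 0).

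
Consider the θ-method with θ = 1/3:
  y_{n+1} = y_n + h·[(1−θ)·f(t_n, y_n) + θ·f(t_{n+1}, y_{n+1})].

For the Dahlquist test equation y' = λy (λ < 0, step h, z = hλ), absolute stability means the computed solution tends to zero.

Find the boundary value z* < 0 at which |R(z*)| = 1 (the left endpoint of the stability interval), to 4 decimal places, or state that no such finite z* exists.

z* = -6.0000.

On y'=λy, z=hλ:
  y_{n+1} = y_n + z·[2/3·y_n + 1/3·y_{n+1}] ⇒ (1 − 1/3z)y_{n+1} = (1 + 2/3z)y_n
  ⇒ R(z) = (1 + 2/3z)/(1 − 1/3z).

Need |R(x)|<1, x<0.
x=-1.7: |R|=0.0851
R=−1: 1+2/3x = −1+1/3x ⇒ -1/3x=2 ⇒ x=2/(-1/3)=-6.0000
Confirm numerically:
  x=-5.895: |R|=0.98820 <1
  x=-5.638: |R|=0.95809 <1
  x=-3.587: |R|=0.63367 <1
  x=-3.544: |R|=0.62469 <1
  x=-6.510: |R|=1.05363 >1
  x=-6.079: |R|=1.00870 >1
Stable set (-6.0000, 0).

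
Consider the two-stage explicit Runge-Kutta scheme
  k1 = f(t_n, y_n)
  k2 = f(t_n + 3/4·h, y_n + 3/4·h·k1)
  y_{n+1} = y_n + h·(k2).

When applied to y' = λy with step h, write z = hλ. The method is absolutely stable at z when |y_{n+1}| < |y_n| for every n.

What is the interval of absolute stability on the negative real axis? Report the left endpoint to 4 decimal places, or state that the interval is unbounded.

(-1.3333, 0).

Test eqn y'=λy, z=hλ:
  k1=λy_n ⇒ h·k1=z·y_n;  k2=λ(1+3/4z)y_n ⇒ h·k2=z(1+3/4z)y_n
  y_{n+1}/y_n = 1 + z(1+3/4z) = 1 + z + 3/4z²
  Hence R(z) = 1 + z + 3/4z².

Solve |R(x)|<1 on ℝ⁻.
x=-1.26: |R|=0.9307
R=1: x+3/4x²=0 ⇒ x=−4/3=-1.3333; min R=1−1/(4·3/4)=0.6667>−1
Confirm numerically:
  x=-1.141: |R|=0.83541 <1
  x=-0.884: |R|=0.70209 <1
  x=-0.754: |R|=0.67239 <1
  x=-1.816: |R|=1.65739 >1
  x=-1.446: |R|=1.12219 >1
  x=-1.400: |R|=1.07000 >1
Interval (-1.3333, 0).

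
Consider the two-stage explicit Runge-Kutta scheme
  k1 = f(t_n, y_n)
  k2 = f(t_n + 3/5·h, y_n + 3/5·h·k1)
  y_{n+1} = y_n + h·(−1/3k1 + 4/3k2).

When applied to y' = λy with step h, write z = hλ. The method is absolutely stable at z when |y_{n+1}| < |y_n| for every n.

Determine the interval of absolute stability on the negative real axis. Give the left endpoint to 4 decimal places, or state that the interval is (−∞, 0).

With y'=λy (z=hλ):
  k1=λy_n ⇒ h·k1=z·y_n;  k2=λ(1+3/5z)y_n ⇒ h·k2=z(1+3/5z)y_n
  y_{n+1}/y_n = 1 − 1/3z + 4/3z(1+3/5z) = 1 + z + 4/5z²
  Hence R(z) = 1 + z + 4/5z².

Find x<0 with |R(x)|<1.
x=-1.54: |R|=1.3573
R=1: x+4/5x²=0 ⇒ x=−5/4=-1.2500; min R=1−1/(4·4/5)=0.6875>−1
Confirm numerically:
  x=-1.197: |R|=0.94925 <1
  x=-0.917: |R|=0.75571 <1
  x=-0.764: |R|=0.70296 <1
  x=-0.593: |R|=0.68832 <1
  x=-1.586: |R|=1.42632 >1
  x=-1.466: |R|=1.25332 >1
So |R|<1 on (-1.2500, 0).

(-1.2500, 0).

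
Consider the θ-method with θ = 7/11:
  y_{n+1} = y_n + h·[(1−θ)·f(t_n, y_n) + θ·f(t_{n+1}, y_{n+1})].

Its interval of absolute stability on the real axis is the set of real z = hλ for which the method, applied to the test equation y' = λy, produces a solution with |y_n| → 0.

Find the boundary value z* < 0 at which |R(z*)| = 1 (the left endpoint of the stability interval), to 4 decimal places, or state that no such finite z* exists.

On y'=λy, z=hλ:
  y_{n+1} = y_n + z·[4/11·y_n + 7/11·y_{n+1}] ⇒ (1 − 7/11z)y_{n+1} = (1 + 4/11z)y_n
  ⇒ R(z) = (1 + 4/11z)/(1 − 7/11z).

Need |R(x)|<1, x<0.
x=-1.23: |R|=0.3100
x=-2: |R|=0.1200
x=-10: |R|=0.3580
x=-100: |R|=0.5471
θ=7/11≥1/2 ⇒ |1+4/11x|<|1−7/11x| ∀x<0 ⇒ stable on all of ℝ⁻.

unbounded; (−∞, 0).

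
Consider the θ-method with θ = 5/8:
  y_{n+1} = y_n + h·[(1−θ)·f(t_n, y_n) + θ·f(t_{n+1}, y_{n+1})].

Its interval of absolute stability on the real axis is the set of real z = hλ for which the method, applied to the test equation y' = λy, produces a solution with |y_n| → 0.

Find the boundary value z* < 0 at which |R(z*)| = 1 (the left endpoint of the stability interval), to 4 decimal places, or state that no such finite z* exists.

interval (−∞, 0).

Test eqn y'=λy, z=hλ:
  y_{n+1} = y_n + z·[3/8·y_n + 5/8·y_{n+1}] ⇒ (1 − 5/8z)y_{n+1} = (1 + 3/8z)y_n
  R(z) = (1 + 3/8z)/(1 − 5/8z).

Find x<0 with |R(x)|<1.
x=-1.47: |R|=0.2339
x=-2: |R|=0.1111
x=-10: |R|=0.3793
x=-100: |R|=0.5748
θ=5/8≥1/2 ⇒ |1+3/8x|<|1−5/8x| ∀x<0 ⇒ unbounded interval.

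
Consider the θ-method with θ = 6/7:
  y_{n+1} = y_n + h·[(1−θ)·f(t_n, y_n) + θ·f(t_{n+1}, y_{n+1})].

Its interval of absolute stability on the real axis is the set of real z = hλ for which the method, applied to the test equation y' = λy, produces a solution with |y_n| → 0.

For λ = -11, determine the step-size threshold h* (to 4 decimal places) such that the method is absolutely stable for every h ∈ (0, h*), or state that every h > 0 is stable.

Set f=λy, z=hλ:
  y_{n+1} = y_n + z·[1/7·y_n + 6/7·y_{n+1}] ⇒ (1 − 6/7z)y_{n+1} = (1 + 1/7z)y_n
  Hence R(z) = (1 + 1/7z)/(1 − 6/7z).

Need |R(x)|<1, x<0.
x=-0.66: |R|=0.5785
x=-2: |R|=0.2632
x=-10: |R|=0.0448
x=-100: |R|=0.1532
θ=6/7≥1/2 ⇒ |1+1/7x|<|1−6/7x| ∀x<0 ⇒ interval (−∞,0).

unbounded; (−∞, 0). Any h>0 works for λ=-11.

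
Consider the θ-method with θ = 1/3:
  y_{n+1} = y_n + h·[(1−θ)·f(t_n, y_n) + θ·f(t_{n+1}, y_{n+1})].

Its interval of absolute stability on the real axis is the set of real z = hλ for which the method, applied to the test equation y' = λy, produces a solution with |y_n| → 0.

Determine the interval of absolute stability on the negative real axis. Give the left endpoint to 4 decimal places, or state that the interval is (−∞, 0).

z∈(-6.0000,0).

Set f=λy, z=hλ:
  y_{n+1} = y_n + z·[2/3·y_n + 1/3·y_{n+1}] ⇒ (1 − 1/3z)y_{n+1} = (1 + 2/3z)y_n
  R(z) = (1 + 2/3z)/(1 − 1/3z).

Find x<0 with |R(x)|<1.
x=-1.6: |R|=0.0435
R=−1: 1+2/3x = −1+1/3x ⇒ -1/3x=2 ⇒ x=2/(-1/3)=-6.0000
Confirm numerically:
  x=-5.068: |R|=0.88448 <1
  x=-4.642: |R|=0.82230 <1
  x=-3.385: |R|=0.59045 <1
  x=-6.538: |R|=1.05641 >1
  x=-6.495: |R|=1.05213 >1
  x=-6.203: |R|=1.02206 >1
Interval (-6.0000, 0).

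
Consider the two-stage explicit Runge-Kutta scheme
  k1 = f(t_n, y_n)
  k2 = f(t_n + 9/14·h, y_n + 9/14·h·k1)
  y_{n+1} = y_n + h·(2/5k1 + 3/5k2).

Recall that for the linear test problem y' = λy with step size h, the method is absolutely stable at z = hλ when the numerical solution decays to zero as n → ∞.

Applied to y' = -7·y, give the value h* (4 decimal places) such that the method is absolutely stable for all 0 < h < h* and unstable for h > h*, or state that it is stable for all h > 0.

(-2.5926,0); λ=-7 ⇒ h* = (70/27)/7 = 0.3704.

On y'=λy, z=hλ:
  k1=λy_n ⇒ h·k1=z·y_n;  k2=λ(1+9/14z)y_n ⇒ h·k2=z(1+9/14z)y_n
  y_{n+1}/y_n = 1 + 2/5z + 3/5z(1+9/14z) = 1 + z + 27/70z²
  R(z) = 1 + z + 27/70z².

Need |R(x)|<1, x<0.
x=-0.58: |R|=0.5498
R=1: x+27/70x²=0 ⇒ x=−70/27=-2.5926; min R=1−1/(4·27/70)=0.3519>−1
Confirm numerically:
  x=-2.437: |R|=0.85375 <1
  x=-2.329: |R|=0.76321 <1
  x=-1.991: |R|=0.53800 <1
  x=-3.123: |R|=1.63892 >1
  x=-2.847: |R|=1.27937 >1
Interval (-2.5926, 0).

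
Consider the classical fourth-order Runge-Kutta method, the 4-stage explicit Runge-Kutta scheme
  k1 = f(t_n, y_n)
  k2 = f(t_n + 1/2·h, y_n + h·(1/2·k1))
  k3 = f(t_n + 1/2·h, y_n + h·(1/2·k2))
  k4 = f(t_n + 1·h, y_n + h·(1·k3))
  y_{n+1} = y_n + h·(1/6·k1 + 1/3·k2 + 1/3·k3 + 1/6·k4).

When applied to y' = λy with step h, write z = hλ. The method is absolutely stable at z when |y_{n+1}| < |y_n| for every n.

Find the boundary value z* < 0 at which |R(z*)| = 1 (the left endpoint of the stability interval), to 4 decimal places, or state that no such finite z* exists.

z* = -2.7853.

With y'=λy (z=hλ):
  order 4, 4-stage ⇒ R(z)=1+z+z^2/2+z^3/6+z^4/24
  (e.g. R(-1.51)=0.27284, |R|=0.27284)

Boundary: |R(x)|=1, x<0.
x=-1.51: |R|=0.2728
|R(-2.97)|=1.3161 |R(-2.8)|=1.0224 |R(-1.76)|=0.2800
Bisect:
  x_lo=-3.5174 |R|=2.7937  x_hi=-0.1193 |R|=0.8876
  mid=-1.81835 |R|=0.28833 →hi
  mid=-2.66789 |R|=0.83695 →hi
  mid=-3.09267 |R|=1.57134 →lo
  mid=-2.88028 |R|=1.15291 →lo
  mid=-2.77409 |R|=0.98324 →hi
  mid=-2.82718 |R|=1.06502 →lo
  mid=-2.80064 |R|=1.02338 →lo
  ...
  [-2.78549,-2.78529] ⇒ x*=-2.7853
Interval (-2.7853, 0).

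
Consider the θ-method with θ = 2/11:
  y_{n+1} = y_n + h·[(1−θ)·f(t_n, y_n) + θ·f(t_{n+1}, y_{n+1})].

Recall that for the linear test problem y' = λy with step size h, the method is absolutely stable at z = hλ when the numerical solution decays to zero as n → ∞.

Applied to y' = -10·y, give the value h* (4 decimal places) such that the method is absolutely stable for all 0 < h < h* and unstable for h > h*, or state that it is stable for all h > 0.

Set f=λy, z=hλ:
  y_{n+1} = y_n + z·[9/11·y_n + 2/11·y_{n+1}] ⇒ (1 − 2/11z)y_{n+1} = (1 + 9/11z)y_n
  R(z) = (1 + 9/11z)/(1 − 2/11z).

Solve |R(x)|<1 on ℝ⁻.
x=-1.28: |R|=0.0383
R=−1: 1+9/11x = −1+2/11x ⇒ -7/11x=2 ⇒ x=2/(-7/11)=-3.1429
Confirm numerically:
  x=-2.525: |R|=0.73053 <1
  x=-1.643: |R|=0.26508 <1
  x=-1.355: |R|=0.08716 <1
  x=-3.493: |R|=1.13627 >1
  x=-3.422: |R|=1.10950 >1
  x=-3.238: |R|=1.03811 >1
Interval (-3.1429, 0).

(-3.1429,0); λ=-10 ⇒ h* = (22/7)/10 = 0.3143.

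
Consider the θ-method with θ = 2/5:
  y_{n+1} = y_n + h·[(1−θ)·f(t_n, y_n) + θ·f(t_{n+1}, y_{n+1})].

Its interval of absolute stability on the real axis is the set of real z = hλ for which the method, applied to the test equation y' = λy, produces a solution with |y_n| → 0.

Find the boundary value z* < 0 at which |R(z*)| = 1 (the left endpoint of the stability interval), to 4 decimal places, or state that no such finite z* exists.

Test eqn y'=λy, z=hλ:
  y_{n+1} = y_n + z·[3/5·y_n + 2/5·y_{n+1}] ⇒ (1 − 2/5z)y_{n+1} = (1 + 3/5z)y_n
  ⇒ R(z) = (1 + 3/5z)/(1 − 2/5z).

Find x<0 with |R(x)|<1.
x=-1.77: |R|=0.0363
R=−1: 1+3/5x = −1+2/5x ⇒ -1/5x=2 ⇒ x=2/(-1/5)=-10.0000
Confirm numerically:
  x=-9.717: |R|=0.98842 <1
  x=-9.536: |R|=0.98072 <1
  x=-4.947: |R|=0.66074 <1
  x=-10.517: |R|=1.01986 >1
  x=-10.441: |R|=1.01704 >1
  x=-10.425: |R|=1.01644 >1
So |R|<1 on (-10.0000, 0).

z* = -10.0000.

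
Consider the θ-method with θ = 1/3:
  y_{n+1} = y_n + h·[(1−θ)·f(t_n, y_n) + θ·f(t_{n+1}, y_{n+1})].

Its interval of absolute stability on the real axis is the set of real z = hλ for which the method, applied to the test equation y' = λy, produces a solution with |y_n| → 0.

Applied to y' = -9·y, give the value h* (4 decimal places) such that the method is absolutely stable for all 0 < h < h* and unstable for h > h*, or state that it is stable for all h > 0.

Set f=λy, z=hλ:
  y_{n+1} = y_n + z·[2/3·y_n + 1/3·y_{n+1}] ⇒ (1 − 1/3z)y_{n+1} = (1 + 2/3z)y_n
  ⇒ R(z) = (1 + 2/3z)/(1 − 1/3z).

Solve |R(x)|<1 on ℝ⁻.
x=-0.85: |R|=0.3377
R=−1: 1+2/3x = −1+1/3x ⇒ -1/3x=2 ⇒ x=2/(-1/3)=-6.0000
Confirm numerically:
  x=-4.425: |R|=0.78788 <1
  x=-4.247: |R|=0.75811 <1
  x=-4.133: |R|=0.73826 <1
  x=-3.749: |R|=0.66647 <1
  x=-6.588: |R|=1.06133 >1
  x=-6.520: |R|=1.05462 >1
  x=-6.079: |R|=1.00870 >1
Stable set (-6.0000, 0).

(-6.0000,0); λ=-9 ⇒ h* = (6)/9 = 0.6667.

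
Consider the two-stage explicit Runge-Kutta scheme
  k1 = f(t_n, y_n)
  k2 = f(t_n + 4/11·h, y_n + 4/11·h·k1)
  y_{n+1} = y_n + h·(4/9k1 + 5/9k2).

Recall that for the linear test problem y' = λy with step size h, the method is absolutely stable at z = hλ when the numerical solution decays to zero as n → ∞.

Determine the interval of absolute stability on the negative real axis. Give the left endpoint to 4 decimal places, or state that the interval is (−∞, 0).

Set f=λy, z=hλ:
  k1=λy_n ⇒ h·k1=z·y_n;  k2=λ(1+4/11z)y_n ⇒ h·k2=z(1+4/11z)y_n
  y_{n+1}/y_n = 1 + 4/9z + 5/9z(1+4/11z) = 1 + z + 20/99z²
  R(z) = 1 + z + 20/99z².

Boundary: |R(x)|=1, x<0.
x=-0.89: |R|=0.2700
R=1: x+20/99x²=0 ⇒ x=−99/20=-4.9500; min R=1−1/(4·20/99)=-0.2375>−1
Confirm numerically:
  x=-4.875: |R|=0.92614 <1
  x=-4.856: |R|=0.90779 <1
  x=-4.088: |R|=0.28811 <1
  x=-3.453: |R|=0.04427 <1
  x=-5.519: |R|=1.63441 >1
  x=-5.409: |R|=1.50156 >1
  x=-5.054: |R|=1.10619 >1
Interval (-4.9500, 0).

(-4.9500, 0).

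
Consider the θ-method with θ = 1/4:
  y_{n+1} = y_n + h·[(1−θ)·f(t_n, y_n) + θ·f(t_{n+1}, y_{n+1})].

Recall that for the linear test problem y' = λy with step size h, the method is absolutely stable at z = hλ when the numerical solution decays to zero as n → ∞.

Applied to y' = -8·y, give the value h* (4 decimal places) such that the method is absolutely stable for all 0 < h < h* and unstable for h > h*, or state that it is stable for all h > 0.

Set f=λy, z=hλ:
  y_{n+1} = y_n + z·[3/4·y_n + 1/4·y_{n+1}] ⇒ (1 − 1/4z)y_{n+1} = (1 + 3/4z)y_n
  R(z) = (1 + 3/4z)/(1 − 1/4z).

Solve |R(x)|<1 on ℝ⁻.
x=-0.59: |R|=0.4858
R=−1: 1+3/4x = −1+1/4x ⇒ -1/2x=2 ⇒ x=2/(-1/2)=-4.0000
Confirm numerically:
  x=-3.856: |R|=0.96334 <1
  x=-1.834: |R|=0.25746 <1
  x=-1.702: |R|=0.19397 <1
  x=-4.314: |R|=1.07554 >1
  x=-4.119: |R|=1.02931 >1
So |R|<1 on (-4.0000, 0).

(-4.0000,0); λ=-8 ⇒ h* = (4)/8 = 0.5000.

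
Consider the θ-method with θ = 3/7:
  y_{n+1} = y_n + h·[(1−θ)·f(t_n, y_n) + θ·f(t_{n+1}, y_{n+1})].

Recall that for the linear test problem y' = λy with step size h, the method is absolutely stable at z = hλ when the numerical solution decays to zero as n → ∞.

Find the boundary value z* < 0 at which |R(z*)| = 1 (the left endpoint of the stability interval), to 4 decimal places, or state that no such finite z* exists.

z* = -14.0000.

With y'=λy (z=hλ):
  y_{n+1} = y_n + z·[4/7·y_n + 3/7·y_{n+1}] ⇒ (1 − 3/7z)y_{n+1} = (1 + 4/7z)y_n
  ⇒ R(z) = (1 + 4/7z)/(1 − 3/7z).

Boundary: |R(x)|=1, x<0.
x=-0.88: |R|=0.3610
R=−1: 1+4/7x = −1+3/7x ⇒ -1/7x=2 ⇒ x=2/(-1/7)=-14.0000
Confirm numerically:
  x=-11.050: |R|=0.92653 <1
  x=-7.969: |R|=0.80487 <1
  x=-7.392: |R|=0.77351 <1
  x=-6.318: |R|=0.70401 <1
  x=-14.398: |R|=1.00793 >1
  x=-14.329: |R|=1.00658 >1
  x=-14.217: |R|=1.00437 >1
So |R|<1 on (-14.0000, 0).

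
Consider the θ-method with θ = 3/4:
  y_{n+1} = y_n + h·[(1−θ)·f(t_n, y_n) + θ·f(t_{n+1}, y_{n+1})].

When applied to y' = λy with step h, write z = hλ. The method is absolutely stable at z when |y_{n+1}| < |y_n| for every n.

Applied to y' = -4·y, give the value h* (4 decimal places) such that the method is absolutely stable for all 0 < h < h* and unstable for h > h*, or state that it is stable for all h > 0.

(−∞, 0) — no finite endpoint. Any h>0 works for λ=-4.

With y'=λy (z=hλ):
  y_{n+1} = y_n + z·[1/4·y_n + 3/4·y_{n+1}] ⇒ (1 − 3/4z)y_{n+1} = (1 + 1/4z)y_n
  so R(z) = (1 + 1/4z)/(1 − 3/4z).

Boundary: |R(x)|=1, x<0.
x=-0.64: |R|=0.5676
x=-2: |R|=0.2000
x=-10: |R|=0.1765
x=-100: |R|=0.3158
θ=3/4≥1/2 ⇒ |1+1/4x|<|1−3/4x| ∀x<0 ⇒ stable on all of ℝ⁻.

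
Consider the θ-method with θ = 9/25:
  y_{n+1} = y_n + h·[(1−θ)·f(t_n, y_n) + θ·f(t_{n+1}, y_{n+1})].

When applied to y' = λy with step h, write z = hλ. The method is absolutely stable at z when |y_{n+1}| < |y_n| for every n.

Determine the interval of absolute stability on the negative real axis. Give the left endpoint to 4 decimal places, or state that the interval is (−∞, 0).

(-7.1429, 0).

With y'=λy (z=hλ):
  y_{n+1} = y_n + z·[16/25·y_n + 9/25·y_{n+1}] ⇒ (1 − 9/25z)y_{n+1} = (1 + 16/25z)y_n
  Hence R(z) = (1 + 16/25z)/(1 − 9/25z).

Need |R(x)|<1, x<0.
x=-0.6: |R|=0.5066
R=−1: 1+16/25x = −1+9/25x ⇒ -7/25x=2 ⇒ x=2/(-7/25)=-7.1429
Confirm numerically:
  x=-7.082: |R|=0.99520 <1
  x=-4.173: |R|=0.66768 <1
  x=-3.966: |R|=0.63360 <1
  x=-3.702: |R|=0.58699 <1
  x=-7.575: |R|=1.03247 >1
  x=-7.329: |R|=1.01432 >1
Stable set (-7.1429, 0).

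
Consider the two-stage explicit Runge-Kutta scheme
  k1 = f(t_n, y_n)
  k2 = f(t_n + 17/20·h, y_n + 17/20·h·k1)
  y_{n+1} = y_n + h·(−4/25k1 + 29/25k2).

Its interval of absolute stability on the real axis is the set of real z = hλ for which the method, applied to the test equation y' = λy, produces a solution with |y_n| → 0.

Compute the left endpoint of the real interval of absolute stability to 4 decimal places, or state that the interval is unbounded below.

left endpoint -1.0142.

Set f=λy, z=hλ:
  k1=λy_n ⇒ h·k1=z·y_n;  k2=λ(1+17/20z)y_n ⇒ h·k2=z(1+17/20z)y_n
  y_{n+1}/y_n = 1 − 4/25z + 29/25z(1+17/20z) = 1 + z + 493/500z²
  ⇒ R(z) = 1 + z + 493/500z².

Need |R(x)|<1, x<0.
x=-0.9: |R|=0.8987
R=1: x+493/500x²=0 ⇒ x=−500/493=-1.0142; min R=1−1/(4·493/500)=0.7465>−1
Confirm numerically:
  x=-0.896: |R|=0.89558 <1
  x=-0.699: |R|=0.78276 <1
  x=-0.593: |R|=0.75373 <1
  x=-1.522: |R|=1.76205 >1
  x=-1.315: |R|=1.39002 >1
  x=-1.098: |R|=1.09073 >1
Stable set (-1.0142, 0).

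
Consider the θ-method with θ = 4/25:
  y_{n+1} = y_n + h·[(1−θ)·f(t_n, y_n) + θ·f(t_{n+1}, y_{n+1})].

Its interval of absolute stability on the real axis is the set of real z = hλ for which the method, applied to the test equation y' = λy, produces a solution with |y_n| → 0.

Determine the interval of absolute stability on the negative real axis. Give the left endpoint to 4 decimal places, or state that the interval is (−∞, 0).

z∈(-2.9412,0).

Set f=λy, z=hλ:
  y_{n+1} = y_n + z·[21/25·y_n + 4/25·y_{n+1}] ⇒ (1 − 4/25z)y_{n+1} = (1 + 21/25z)y_n
  Hence R(z) = (1 + 21/25z)/(1 − 4/25z).

Need |R(x)|<1, x<0.
x=-0.64: |R|=0.4194
R=−1: 1+21/25x = −1+4/25x ⇒ -17/25x=2 ⇒ x=2/(-17/25)=-2.9412
Confirm numerically:
  x=-2.215: |R|=0.63541 <1
  x=-2.175: |R|=0.61350 <1
  x=-2.067: |R|=0.55329 <1
  x=-3.122: |R|=1.08200 >1
  x=-3.050: |R|=1.04973 >1
  x=-2.963: |R|=1.01007 >1
Interval (-2.9412, 0).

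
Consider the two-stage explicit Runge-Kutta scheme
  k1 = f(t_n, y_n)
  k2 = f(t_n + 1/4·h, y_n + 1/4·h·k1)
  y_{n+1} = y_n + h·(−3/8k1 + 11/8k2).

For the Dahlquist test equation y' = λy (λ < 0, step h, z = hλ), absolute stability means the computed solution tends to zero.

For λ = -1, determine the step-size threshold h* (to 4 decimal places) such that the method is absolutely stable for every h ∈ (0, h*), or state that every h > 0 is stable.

With y'=λy (z=hλ):
  k1=λy_n ⇒ h·k1=z·y_n;  k2=λ(1+1/4z)y_n ⇒ h·k2=z(1+1/4z)y_n
  y_{n+1}/y_n = 1 − 3/8z + 11/8z(1+1/4z) = 1 + z + 11/32z²
  so R(z) = 1 + z + 11/32z².

Solve |R(x)|<1 on ℝ⁻.
x=-0.71: |R|=0.4633
R=1: x+11/32x²=0 ⇒ x=−32/11=-2.9091; min R=1−1/(4·11/32)=0.2727>−1
Confirm numerically:
  x=-2.176: |R|=0.45165 <1
  x=-1.358: |R|=0.27593 <1
  x=-1.305: |R|=0.28041 <1
  x=-1.304: |R|=0.28052 <1
  x=-3.248: |R|=1.37839 >1
  x=-2.934: |R|=1.02512 >1
Stable set (-2.9091, 0).

(-2.9091,0); λ=-1 ⇒ h* = (32/11)/1 = 2.9091.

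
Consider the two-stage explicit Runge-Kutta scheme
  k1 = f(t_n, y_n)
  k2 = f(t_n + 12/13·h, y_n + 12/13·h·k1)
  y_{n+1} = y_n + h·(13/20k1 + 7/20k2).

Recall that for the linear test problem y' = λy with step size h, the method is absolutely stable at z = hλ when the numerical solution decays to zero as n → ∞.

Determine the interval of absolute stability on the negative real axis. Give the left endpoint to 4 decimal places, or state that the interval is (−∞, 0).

With y'=λy (z=hλ):
  k1=λy_n ⇒ h·k1=z·y_n;  k2=λ(1+12/13z)y_n ⇒ h·k2=z(1+12/13z)y_n
  y_{n+1}/y_n = 1 + 13/20z + 7/20z(1+12/13z) = 1 + z + 21/65z²
  R(z) = 1 + z + 21/65z².

Boundary: |R(x)|=1, x<0.
x=-1.02: |R|=0.3161
R=1: x+21/65x²=0 ⇒ x=−65/21=-3.0952; min R=1−1/(4·21/65)=0.2262>−1
Confirm numerically:
  x=-2.747: |R|=0.69094 <1
  x=-1.887: |R|=0.26340 <1
  x=-1.694: |R|=0.23311 <1
  x=-1.256: |R|=0.25367 <1
  x=-3.558: |R|=1.53195 >1
  x=-3.315: |R|=1.23536 >1
Interval (-3.0952, 0).

z∈(-3.0952,0).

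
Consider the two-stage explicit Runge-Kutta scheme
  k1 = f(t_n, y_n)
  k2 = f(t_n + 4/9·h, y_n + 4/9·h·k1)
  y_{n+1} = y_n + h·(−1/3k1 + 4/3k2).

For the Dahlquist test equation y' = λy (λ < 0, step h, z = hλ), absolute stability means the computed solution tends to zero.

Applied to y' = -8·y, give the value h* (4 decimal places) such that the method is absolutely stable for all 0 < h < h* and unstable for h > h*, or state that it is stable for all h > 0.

On y'=λy, z=hλ:
  k1=λy_n ⇒ h·k1=z·y_n;  k2=λ(1+4/9z)y_n ⇒ h·k2=z(1+4/9z)y_n
  y_{n+1}/y_n = 1 − 1/3z + 4/3z(1+4/9z) = 1 + z + 16/27z²
  R(z) = 1 + z + 16/27z².

Boundary: |R(x)|=1, x<0.
x=-1.2: |R|=0.6533
R=1: x+16/27x²=0 ⇒ x=−27/16=-1.6875; min R=1−1/(4·16/27)=0.5781>−1
Confirm numerically:
  x=-1.373: |R|=0.74411 <1
  x=-1.371: |R|=0.74286 <1
  x=-1.209: |R|=0.65718 <1
  x=-1.160: |R|=0.63739 <1
  x=-2.180: |R|=1.63624 >1
  x=-1.997: |R|=1.36626 >1
  x=-1.996: |R|=1.36490 >1
Stable set (-1.6875, 0).

(-1.6875,0); λ=-8 ⇒ h* = (27/16)/8 = 0.2109.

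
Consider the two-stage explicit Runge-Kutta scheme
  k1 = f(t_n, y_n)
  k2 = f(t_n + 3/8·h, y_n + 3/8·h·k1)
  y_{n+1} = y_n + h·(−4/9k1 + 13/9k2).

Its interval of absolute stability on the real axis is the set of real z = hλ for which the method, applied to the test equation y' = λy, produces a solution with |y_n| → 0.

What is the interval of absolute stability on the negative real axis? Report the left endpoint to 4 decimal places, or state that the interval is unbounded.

(-1.8462, 0).

With y'=λy (z=hλ):
  k1=λy_n ⇒ h·k1=z·y_n;  k2=λ(1+3/8z)y_n ⇒ h·k2=z(1+3/8z)y_n
  y_{n+1}/y_n = 1 − 4/9z + 13/9z(1+3/8z) = 1 + z + 13/24z²
  R(z) = 1 + z + 13/24z².

Need |R(x)|<1, x<0.
x=-0.89: |R|=0.5391
R=1: x+13/24x²=0 ⇒ x=−24/13=-1.8462; min R=1−1/(4·13/24)=0.5385>−1
Confirm numerically:
  x=-1.741: |R|=0.90084 <1
  x=-1.514: |R|=0.72761 <1
  x=-1.218: |R|=0.58558 <1
  x=-1.217: |R|=0.58526 <1
  x=-2.183: |R|=1.39831 >1
  x=-2.144: |R|=1.34590 >1
  x=-2.116: |R|=1.30929 >1
Interval (-1.8462, 0).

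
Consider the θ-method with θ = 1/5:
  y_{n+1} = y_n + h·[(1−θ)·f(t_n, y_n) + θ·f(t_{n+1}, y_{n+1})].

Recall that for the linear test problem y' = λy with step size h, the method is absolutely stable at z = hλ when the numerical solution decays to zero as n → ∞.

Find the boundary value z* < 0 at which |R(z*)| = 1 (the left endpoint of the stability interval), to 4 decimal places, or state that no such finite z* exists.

left endpoint -3.3333.

With y'=λy (z=hλ):
  y_{n+1} = y_n + z·[4/5·y_n + 1/5·y_{n+1}] ⇒ (1 − 1/5z)y_{n+1} = (1 + 4/5z)y_n
  so R(z) = (1 + 4/5z)/(1 − 1/5z).

Need |R(x)|<1, x<0.
x=-0.55: |R|=0.5045
R=−1: 1+4/5x = −1+1/5x ⇒ -3/5x=2 ⇒ x=2/(-3/5)=-3.3333
Confirm numerically:
  x=-2.616: |R|=0.71744 <1
  x=-2.279: |R|=0.56546 <1
  x=-1.757: |R|=0.30013 <1
  x=-3.451: |R|=1.04177 >1
  x=-3.416: |R|=1.02947 >1
Interval (-3.3333, 0).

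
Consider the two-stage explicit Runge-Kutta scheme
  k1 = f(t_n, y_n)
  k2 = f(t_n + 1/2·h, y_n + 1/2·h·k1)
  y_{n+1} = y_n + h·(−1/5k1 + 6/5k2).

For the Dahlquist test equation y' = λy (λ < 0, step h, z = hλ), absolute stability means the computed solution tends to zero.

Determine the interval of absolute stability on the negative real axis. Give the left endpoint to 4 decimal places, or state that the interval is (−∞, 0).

z∈(-1.6667,0).

With y'=λy (z=hλ):
  k1=λy_n ⇒ h·k1=z·y_n;  k2=λ(1+1/2z)y_n ⇒ h·k2=z(1+1/2z)y_n
  y_{n+1}/y_n = 1 − 1/5z + 6/5z(1+1/2z) = 1 + z + 3/5z²
  Hence R(z) = 1 + z + 3/5z².

Need |R(x)|<1, x<0.
x=-1.69: |R|=1.0237
R=1: x+3/5x²=0 ⇒ x=−5/3=-1.6667; min R=1−1/(4·3/5)=0.5833>−1
Confirm numerically:
  x=-1.600: |R|=0.93600 <1
  x=-1.305: |R|=0.71681 <1
  x=-1.294: |R|=0.71066 <1
  x=-2.009: |R|=1.41265 >1
  x=-1.959: |R|=1.34361 >1
  x=-1.689: |R|=1.02263 >1
Stable set (-1.6667, 0).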